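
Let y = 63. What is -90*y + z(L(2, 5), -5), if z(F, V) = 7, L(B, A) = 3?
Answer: -5663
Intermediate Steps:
-90*y + z(L(2, 5), -5) = -90*63 + 7 = -5670 + 7 = -5663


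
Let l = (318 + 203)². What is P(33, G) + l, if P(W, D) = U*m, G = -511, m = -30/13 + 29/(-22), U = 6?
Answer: 38812952/143 ≈ 2.7142e+5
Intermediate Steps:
m = -1037/286 (m = -30*1/13 + 29*(-1/22) = -30/13 - 29/22 = -1037/286 ≈ -3.6259)
P(W, D) = -3111/143 (P(W, D) = 6*(-1037/286) = -3111/143)
l = 271441 (l = 521² = 271441)
P(33, G) + l = -3111/143 + 271441 = 38812952/143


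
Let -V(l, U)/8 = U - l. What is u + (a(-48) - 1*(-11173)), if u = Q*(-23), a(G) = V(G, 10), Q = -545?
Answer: 23244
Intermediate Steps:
V(l, U) = -8*U + 8*l (V(l, U) = -8*(U - l) = -8*U + 8*l)
a(G) = -80 + 8*G (a(G) = -8*10 + 8*G = -80 + 8*G)
u = 12535 (u = -545*(-23) = 12535)
u + (a(-48) - 1*(-11173)) = 12535 + ((-80 + 8*(-48)) - 1*(-11173)) = 12535 + ((-80 - 384) + 11173) = 12535 + (-464 + 11173) = 12535 + 10709 = 23244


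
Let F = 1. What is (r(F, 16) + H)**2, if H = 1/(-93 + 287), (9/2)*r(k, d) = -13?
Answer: 25351225/3048516 ≈ 8.3159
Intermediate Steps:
r(k, d) = -26/9 (r(k, d) = (2/9)*(-13) = -26/9)
H = 1/194 ≈ 0.0051546
(r(F, 16) + H)**2 = (-26/9 + 1/194)**2 = (-5035/1746)**2 = 25351225/3048516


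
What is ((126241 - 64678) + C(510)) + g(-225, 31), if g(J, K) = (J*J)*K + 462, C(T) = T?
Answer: 1631910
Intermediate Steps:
g(J, K) = 462 + K*J² (g(J, K) = J²*K + 462 = K*J² + 462 = 462 + K*J²)
((126241 - 64678) + C(510)) + g(-225, 31) = ((126241 - 64678) + 510) + (462 + 31*(-225)²) = (61563 + 510) + (462 + 31*50625) = 62073 + (462 + 1569375) = 62073 + 1569837 = 1631910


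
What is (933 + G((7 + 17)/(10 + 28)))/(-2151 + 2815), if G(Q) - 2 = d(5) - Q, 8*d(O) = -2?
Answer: 70993/50464 ≈ 1.4068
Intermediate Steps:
d(O) = -¼ (d(O) = (⅛)*(-2) = -¼)
G(Q) = 7/4 - Q (G(Q) = 2 + (-¼ - Q) = 7/4 - Q)
(933 + G((7 + 17)/(10 + 28)))/(-2151 + 2815) = (933 + (7/4 - (7 + 17)/(10 + 28)))/(-2151 + 2815) = (933 + (7/4 - 24/38))/664 = (933 + (7/4 - 24/38))*(1/664) = (933 + (7/4 - 1*12/19))*(1/664) = (933 + (7/4 - 12/19))*(1/664) = (933 + 85/76)*(1/664) = (70993/76)*(1/664) = 70993/50464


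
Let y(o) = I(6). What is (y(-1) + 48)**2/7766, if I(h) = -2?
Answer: 1058/3883 ≈ 0.27247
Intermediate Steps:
y(o) = -2
(y(-1) + 48)**2/7766 = (-2 + 48)**2/7766 = 46**2*(1/7766) = 2116*(1/7766) = 1058/3883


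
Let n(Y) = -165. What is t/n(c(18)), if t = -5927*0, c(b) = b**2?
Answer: 0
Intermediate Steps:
t = 0
t/n(c(18)) = 0/(-165) = 0*(-1/165) = 0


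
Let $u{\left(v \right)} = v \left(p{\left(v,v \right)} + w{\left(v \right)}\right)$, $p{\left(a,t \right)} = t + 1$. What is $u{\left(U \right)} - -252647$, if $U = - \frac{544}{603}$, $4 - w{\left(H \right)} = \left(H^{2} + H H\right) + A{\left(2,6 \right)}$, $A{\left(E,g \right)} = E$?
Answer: $\frac{55394335000757}{219256227} \approx 2.5265 \cdot 10^{5}$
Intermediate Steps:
$p{\left(a,t \right)} = 1 + t$
$w{\left(H \right)} = 2 - 2 H^{2}$ ($w{\left(H \right)} = 4 - \left(\left(H^{2} + H H\right) + 2\right) = 4 - \left(\left(H^{2} + H^{2}\right) + 2\right) = 4 - \left(2 H^{2} + 2\right) = 4 - \left(2 + 2 H^{2}\right) = 2 - 2 H^{2}$)
$U = - \frac{544}{603}$ ($U = \left(-544\right) \frac{1}{603} = - \frac{544}{603} \approx -0.90216$)
$u{\left(v \right)} = v \left(3 + v - 2 v^{2}\right)$ ($u{\left(v \right)} = v \left(\left(1 + v\right) - \left(-2 + 2 v^{2}\right)\right) = v \left(3 + v - 2 v^{2}\right)$)
$u{\left(U \right)} - -252647 = - \frac{544 \left(3 - \frac{544}{603} - 2 \left(- \frac{544}{603}\right)^{2}\right)}{603} - -252647 = - \frac{544 \left(3 - \frac{544}{603} - \frac{591872}{363609}\right)}{603} + 252647 = \left(- \frac{544}{603}\right) \frac{170923}{363609} + 252647 = - \frac{92982112}{219256227} + 252647 = \frac{55394335000757}{219256227}$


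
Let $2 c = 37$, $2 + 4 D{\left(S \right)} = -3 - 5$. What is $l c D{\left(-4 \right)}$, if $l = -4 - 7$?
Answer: $\frac{2035}{4} \approx 508.75$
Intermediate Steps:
$D{\left(S \right)} = - \frac{5}{2}$ ($D{\left(S \right)} = - \frac{1}{2} + \frac{-3 - 5}{4} = - \frac{1}{2} + \frac{1}{4} \left(-8\right) = - \frac{1}{2} - 2 = - \frac{5}{2}$)
$c = \frac{37}{2}$ ($c = \frac{1}{2} \cdot 37 = \frac{37}{2} \approx 18.5$)
$l = -11$
$l c D{\left(-4 \right)} = \left(-11\right) \frac{37}{2} \left(- \frac{5}{2}\right) = \left(- \frac{407}{2}\right) \left(- \frac{5}{2}\right) = \frac{2035}{4}$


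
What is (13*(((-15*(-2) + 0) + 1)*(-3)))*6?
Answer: -7254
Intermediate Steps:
(13*(((-15*(-2) + 0) + 1)*(-3)))*6 = (13*(((-3*(-10) + 0) + 1)*(-3)))*6 = (13*(((30 + 0) + 1)*(-3)))*6 = (13*((30 + 1)*(-3)))*6 = (13*(31*(-3)))*6 = (13*(-93))*6 = -1209*6 = -7254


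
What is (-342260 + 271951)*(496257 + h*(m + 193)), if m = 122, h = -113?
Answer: -32388684558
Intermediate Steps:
(-342260 + 271951)*(496257 + h*(m + 193)) = (-342260 + 271951)*(496257 - 113*(122 + 193)) = -70309*(496257 - 113*315) = -70309*(496257 - 35595) = -70309*460662 = -32388684558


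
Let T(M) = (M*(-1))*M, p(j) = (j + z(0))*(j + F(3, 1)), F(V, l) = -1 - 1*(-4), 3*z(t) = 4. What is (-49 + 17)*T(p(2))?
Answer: 80000/9 ≈ 8888.9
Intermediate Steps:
z(t) = 4/3 (z(t) = (⅓)*4 = 4/3)
F(V, l) = 3 (F(V, l) = -1 + 4 = 3)
p(j) = (3 + j)*(4/3 + j) (p(j) = (j + 4/3)*(j + 3) = (4/3 + j)*(3 + j) = (3 + j)*(4/3 + j))
T(M) = -M² (T(M) = (-M)*M = -M²)
(-49 + 17)*T(p(2)) = (-49 + 17)*(-(4 + 2² + (13/3)*2)²) = -(-32)*(4 + 4 + 26/3)² = -(-32)*(50/3)² = -(-32)*2500/9 = -32*(-2500/9) = 80000/9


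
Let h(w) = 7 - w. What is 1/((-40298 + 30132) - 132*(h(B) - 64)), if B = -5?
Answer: -1/3302 ≈ -0.00030285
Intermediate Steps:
1/((-40298 + 30132) - 132*(h(B) - 64)) = 1/((-40298 + 30132) - 132*((7 - 1*(-5)) - 64)) = 1/(-10166 - 132*((7 + 5) - 64)) = 1/(-10166 - 132*(12 - 64)) = 1/(-10166 - 132*(-52)) = 1/(-10166 + 6864) = 1/(-3302) = -1/3302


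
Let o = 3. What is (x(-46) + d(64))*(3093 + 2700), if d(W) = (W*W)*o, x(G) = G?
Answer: 70917906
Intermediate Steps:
d(W) = 3*W² (d(W) = (W*W)*3 = W²*3 = 3*W²)
(x(-46) + d(64))*(3093 + 2700) = (-46 + 3*64²)*(3093 + 2700) = (-46 + 3*4096)*5793 = (-46 + 12288)*5793 = 12242*5793 = 70917906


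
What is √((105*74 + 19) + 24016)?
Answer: √31805 ≈ 178.34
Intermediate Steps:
√((105*74 + 19) + 24016) = √((7770 + 19) + 24016) = √(7789 + 24016) = √31805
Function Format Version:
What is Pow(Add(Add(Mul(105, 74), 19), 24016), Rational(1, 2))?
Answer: Pow(31805, Rational(1, 2)) ≈ 178.34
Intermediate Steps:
Pow(Add(Add(Mul(105, 74), 19), 24016), Rational(1, 2)) = Pow(Add(Add(7770, 19), 24016), Rational(1, 2)) = Pow(Add(7789, 24016), Rational(1, 2)) = Pow(31805, Rational(1, 2))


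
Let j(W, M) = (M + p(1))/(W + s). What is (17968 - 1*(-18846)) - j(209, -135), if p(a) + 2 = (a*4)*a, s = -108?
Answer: 3718347/101 ≈ 36815.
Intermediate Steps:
p(a) = -2 + 4*a² (p(a) = -2 + (a*4)*a = -2 + (4*a)*a = -2 + 4*a²)
j(W, M) = (2 + M)/(-108 + W) (j(W, M) = (M + (-2 + 4*1²))/(W - 108) = (M + (-2 + 4*1))/(-108 + W) = (M + (-2 + 4))/(-108 + W) = (M + 2)/(-108 + W) = (2 + M)/(-108 + W))
(17968 - 1*(-18846)) - j(209, -135) = (17968 - 1*(-18846)) - (2 - 135)/(-108 + 209) = (17968 + 18846) - (-133)/101 = 36814 - (-133)/101 = 36814 - 1*(-133/101) = 36814 + 133/101 = 3718347/101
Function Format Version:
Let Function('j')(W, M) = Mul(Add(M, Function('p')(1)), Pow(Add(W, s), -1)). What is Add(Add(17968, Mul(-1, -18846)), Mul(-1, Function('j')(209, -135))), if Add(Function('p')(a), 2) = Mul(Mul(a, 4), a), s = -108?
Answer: Rational(3718347, 101) ≈ 36815.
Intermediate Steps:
Function('p')(a) = Add(-2, Mul(4, Pow(a, 2))) (Function('p')(a) = Add(-2, Mul(Mul(a, 4), a)) = Add(-2, Mul(Mul(4, a), a)) = Add(-2, Mul(4, Pow(a, 2))))
Function('j')(W, M) = Mul(Pow(Add(-108, W), -1), Add(2, M)) (Function('j')(W, M) = Mul(Add(M, Add(-2, Mul(4, Pow(1, 2)))), Pow(Add(W, -108), -1)) = Mul(Add(M, Add(-2, Mul(4, 1))), Pow(Add(-108, W), -1)) = Mul(Add(M, Add(-2, 4)), Pow(Add(-108, W), -1)) = Mul(Add(M, 2), Pow(Add(-108, W), -1)) = Mul(Add(2, M), Pow(Add(-108, W), -1)) = Mul(Pow(Add(-108, W), -1), Add(2, M)))
Add(Add(17968, Mul(-1, -18846)), Mul(-1, Function('j')(209, -135))) = Add(Add(17968, Mul(-1, -18846)), Mul(-1, Mul(Pow(Add(-108, 209), -1), Add(2, -135)))) = Add(Add(17968, 18846), Mul(-1, Mul(Pow(101, -1), -133))) = Add(36814, Mul(-1, Mul(Rational(1, 101), -133))) = Add(36814, Mul(-1, Rational(-133, 101))) = Add(36814, Rational(133, 101)) = Rational(3718347, 101)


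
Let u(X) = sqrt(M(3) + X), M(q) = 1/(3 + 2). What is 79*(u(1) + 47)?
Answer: 3713 + 79*sqrt(30)/5 ≈ 3799.5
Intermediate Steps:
M(q) = 1/5
u(X) = sqrt(1/5 + X)
79*(u(1) + 47) = 79*(sqrt(5 + 25*1)/5 + 47) = 79*(sqrt(5 + 25)/5 + 47) = 79*(sqrt(30)/5 + 47) = 79*(47 + sqrt(30)/5) = 3713 + 79*sqrt(30)/5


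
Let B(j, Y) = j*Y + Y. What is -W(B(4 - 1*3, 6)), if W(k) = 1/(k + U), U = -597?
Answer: 1/585 ≈ 0.0017094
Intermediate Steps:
B(j, Y) = Y + Y*j (B(j, Y) = Y*j + Y = Y + Y*j)
W(k) = 1/(-597 + k) (W(k) = 1/(k - 597) = 1/(-597 + k))
-W(B(4 - 1*3, 6)) = -1/(-597 + 6*(1 + (4 - 1*3))) = -1/(-597 + 6*(1 + (4 - 3))) = -1/(-597 + 6*(1 + 1)) = -1/(-597 + 6*2) = -1/(-597 + 12) = -1/(-585) = -1*(-1/585) = 1/585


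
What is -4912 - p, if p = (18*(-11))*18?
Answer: -1348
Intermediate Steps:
p = -3564 (p = -198*18 = -3564)
-4912 - p = -4912 - 1*(-3564) = -4912 + 3564 = -1348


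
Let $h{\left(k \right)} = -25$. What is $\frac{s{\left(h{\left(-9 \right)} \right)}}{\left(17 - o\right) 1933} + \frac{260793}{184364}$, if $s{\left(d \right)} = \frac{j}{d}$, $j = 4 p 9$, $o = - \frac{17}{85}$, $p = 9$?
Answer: $\frac{108354399867}{76620756580} \approx 1.4142$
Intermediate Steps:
$o = - \frac{1}{5}$ ($o = \left(-17\right) \frac{1}{85} = - \frac{1}{5} \approx -0.2$)
$j = 324$ ($j = 4 \cdot 9 \cdot 9 = 36 \cdot 9 = 324$)
$s{\left(d \right)} = \frac{324}{d}$
$\frac{s{\left(h{\left(-9 \right)} \right)}}{\left(17 - o\right) 1933} + \frac{260793}{184364} = \frac{324 \frac{1}{-25}}{\left(17 - - \frac{1}{5}\right) 1933} + \frac{260793}{184364} = \frac{324 \left(- \frac{1}{25}\right)}{\left(17 + \frac{1}{5}\right) 1933} + 260793 \cdot \frac{1}{184364} = - \frac{324}{25 \cdot \frac{86}{5} \cdot 1933} + \frac{260793}{184364} = - \frac{324}{25 \cdot \frac{166238}{5}} + \frac{260793}{184364} = \left(- \frac{324}{25}\right) \frac{5}{166238} + \frac{260793}{184364} = - \frac{162}{415595} + \frac{260793}{184364} = \frac{108354399867}{76620756580}$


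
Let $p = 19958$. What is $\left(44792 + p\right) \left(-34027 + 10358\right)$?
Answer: $-1532567750$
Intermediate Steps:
$\left(44792 + p\right) \left(-34027 + 10358\right) = \left(44792 + 19958\right) \left(-34027 + 10358\right) = 64750 \left(-23669\right) = -1532567750$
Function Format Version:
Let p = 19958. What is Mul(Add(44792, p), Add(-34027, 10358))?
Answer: -1532567750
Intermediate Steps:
Mul(Add(44792, p), Add(-34027, 10358)) = Mul(Add(44792, 19958), Add(-34027, 10358)) = Mul(64750, -23669) = -1532567750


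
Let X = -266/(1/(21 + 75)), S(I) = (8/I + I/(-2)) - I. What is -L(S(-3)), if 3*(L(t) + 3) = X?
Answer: 8515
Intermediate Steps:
S(I) = 8/I - 3*I/2 (S(I) = (8/I + I*(-1/2)) - I = (8/I - I/2) - I = 8/I - 3*I/2)
X = -25536 (X = -266/(1/96) = -266/1/96 = -266*96 = -25536)
L(t) = -8515 (L(t) = -3 + (1/3)*(-25536) = -3 - 8512 = -8515)
-L(S(-3)) = -1*(-8515) = 8515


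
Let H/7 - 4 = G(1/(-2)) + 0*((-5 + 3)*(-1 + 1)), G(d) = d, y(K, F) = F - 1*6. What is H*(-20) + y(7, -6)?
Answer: -502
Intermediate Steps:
y(K, F) = -6 + F (y(K, F) = F - 6 = -6 + F)
H = 49/2 (H = 28 + 7*(1/(-2) + 0*((-5 + 3)*(-1 + 1))) = 28 + 7*(-½ + 0*(-2*0)) = 28 + 7*(-½ + 0*0) = 28 + 7*(-½ + 0) = 28 + 7*(-½) = 28 - 7/2 = 49/2 ≈ 24.500)
H*(-20) + y(7, -6) = (49/2)*(-20) + (-6 - 6) = -490 - 12 = -502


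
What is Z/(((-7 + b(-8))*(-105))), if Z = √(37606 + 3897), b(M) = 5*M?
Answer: 11*√7/705 ≈ 0.041281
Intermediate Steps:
Z = 77*√7 (Z = √41503 = 77*√7 ≈ 203.72)
Z/(((-7 + b(-8))*(-105))) = (77*√7)/(((-7 + 5*(-8))*(-105))) = (77*√7)/(((-7 - 40)*(-105))) = (77*√7)/((-47*(-105))) = (77*√7)/4935 = (77*√7)*(1/4935) = 11*√7/705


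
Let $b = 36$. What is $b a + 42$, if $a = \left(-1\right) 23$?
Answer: $-786$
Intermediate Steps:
$a = -23$
$b a + 42 = 36 \left(-23\right) + 42 = -828 + 42 = -786$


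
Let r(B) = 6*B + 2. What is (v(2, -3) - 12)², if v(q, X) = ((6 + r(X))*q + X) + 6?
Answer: 841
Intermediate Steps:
r(B) = 2 + 6*B
v(q, X) = 6 + X + q*(8 + 6*X) (v(q, X) = ((6 + (2 + 6*X))*q + X) + 6 = ((8 + 6*X)*q + X) + 6 = (q*(8 + 6*X) + X) + 6 = (X + q*(8 + 6*X)) + 6 = 6 + X + q*(8 + 6*X))
(v(2, -3) - 12)² = ((6 - 3 + 8*2 + 6*(-3)*2) - 12)² = ((6 - 3 + 16 - 36) - 12)² = (-17 - 12)² = (-29)² = 841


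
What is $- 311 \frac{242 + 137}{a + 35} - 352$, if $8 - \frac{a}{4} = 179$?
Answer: $- \frac{110579}{649} \approx -170.38$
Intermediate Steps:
$a = -684$ ($a = 32 - 716 = -684$)
$- 311 \frac{242 + 137}{a + 35} - 352 = - 311 \frac{242 + 137}{-684 + 35} - 352 = - 311 \frac{379}{-649} - 352 = - 311 \cdot 379 \left(- \frac{1}{649}\right) - 352 = \left(-311\right) \left(- \frac{379}{649}\right) - 352 = \frac{117869}{649} - 352 = - \frac{110579}{649}$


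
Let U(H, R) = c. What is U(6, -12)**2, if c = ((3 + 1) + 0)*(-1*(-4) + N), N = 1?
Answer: 400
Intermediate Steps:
c = 20 (c = ((3 + 1) + 0)*(-1*(-4) + 1) = (4 + 0)*(4 + 1) = 4*5 = 20)
U(H, R) = 20
U(6, -12)**2 = 20**2 = 400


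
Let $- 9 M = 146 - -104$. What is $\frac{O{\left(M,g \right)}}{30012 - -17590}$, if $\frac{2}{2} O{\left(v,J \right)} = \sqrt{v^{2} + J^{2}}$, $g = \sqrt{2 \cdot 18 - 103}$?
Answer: $\frac{\sqrt{57073}}{428418} \approx 0.00055763$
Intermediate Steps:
$M = - \frac{250}{9}$ ($M = - \frac{146 - -104}{9} = - \frac{146 + 104}{9} = \left(- \frac{1}{9}\right) 250 = - \frac{250}{9} \approx -27.778$)
$g = i \sqrt{67}$ ($g = \sqrt{36 - 103} = \sqrt{-67} = i \sqrt{67} \approx 8.1853 i$)
$O{\left(v,J \right)} = \sqrt{J^{2} + v^{2}}$ ($O{\left(v,J \right)} = \sqrt{v^{2} + J^{2}} = \sqrt{J^{2} + v^{2}}$)
$\frac{O{\left(M,g \right)}}{30012 - -17590} = \frac{\sqrt{\left(i \sqrt{67}\right)^{2} + \left(- \frac{250}{9}\right)^{2}}}{30012 - -17590} = \frac{\sqrt{-67 + \frac{62500}{81}}}{30012 + 17590} = \frac{\sqrt{\frac{57073}{81}}}{47602} = \frac{\sqrt{57073}}{9} \cdot \frac{1}{47602} = \frac{\sqrt{57073}}{428418}$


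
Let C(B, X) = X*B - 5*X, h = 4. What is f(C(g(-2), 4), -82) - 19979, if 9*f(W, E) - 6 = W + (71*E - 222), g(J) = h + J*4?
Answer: -185885/9 ≈ -20654.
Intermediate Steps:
g(J) = 4 + 4*J (g(J) = 4 + J*4 = 4 + 4*J)
C(B, X) = -5*X + B*X (C(B, X) = B*X - 5*X = -5*X + B*X)
f(W, E) = -24 + W/9 + 71*E/9 (f(W, E) = ⅔ + (W + (71*E - 222))/9 = ⅔ + (W + (-222 + 71*E))/9 = ⅔ + (-222 + W + 71*E)/9 = ⅔ + (-74/3 + W/9 + 71*E/9) = -24 + W/9 + 71*E/9)
f(C(g(-2), 4), -82) - 19979 = (-24 + (4*(-5 + (4 + 4*(-2))))/9 + (71/9)*(-82)) - 19979 = (-24 + (4*(-5 + (4 - 8)))/9 - 5822/9) - 19979 = (-24 + (4*(-5 - 4))/9 - 5822/9) - 19979 = (-24 + (4*(-9))/9 - 5822/9) - 19979 = (-24 + (⅑)*(-36) - 5822/9) - 19979 = (-24 - 4 - 5822/9) - 19979 = -6074/9 - 19979 = -185885/9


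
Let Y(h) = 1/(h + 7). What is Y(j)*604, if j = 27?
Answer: 302/17 ≈ 17.765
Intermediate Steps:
Y(h) = 1/(7 + h)
Y(j)*604 = 604/(7 + 27) = 604/34 = (1/34)*604 = 302/17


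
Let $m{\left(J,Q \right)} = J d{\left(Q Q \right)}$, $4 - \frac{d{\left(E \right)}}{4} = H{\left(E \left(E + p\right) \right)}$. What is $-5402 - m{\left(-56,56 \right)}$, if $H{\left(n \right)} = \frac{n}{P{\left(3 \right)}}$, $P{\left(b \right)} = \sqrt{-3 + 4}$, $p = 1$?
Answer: $-2203634074$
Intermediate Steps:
$P{\left(b \right)} = 1$ ($P{\left(b \right)} = \sqrt{1} = 1$)
$H{\left(n \right)} = n$ ($H{\left(n \right)} = \frac{n}{1} = n 1 = n$)
$d{\left(E \right)} = 16 - 4 E \left(1 + E\right)$ ($d{\left(E \right)} = 16 - 4 E \left(E + 1\right) = 16 - 4 E \left(1 + E\right)$)
$m{\left(J,Q \right)} = J \left(16 - 4 Q^{2} \left(1 + Q^{2}\right)\right)$ ($m{\left(J,Q \right)} = J \left(16 - 4 Q Q \left(1 + Q Q\right)\right) = J \left(16 - 4 Q^{2} \left(1 + Q^{2}\right)\right)$)
$-5402 - m{\left(-56,56 \right)} = -5402 - 4 \left(-56\right) \left(4 - 56^{2} - 56^{4}\right) = -5402 - 4 \left(-56\right) \left(4 - 3136 - 9834496\right) = -5402 - 4 \left(-56\right) \left(-9837628\right) = -5402 - 2203628672 = -2203634074$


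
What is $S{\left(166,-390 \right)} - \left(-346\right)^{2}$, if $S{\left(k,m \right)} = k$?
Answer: $-119550$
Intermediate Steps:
$S{\left(166,-390 \right)} - \left(-346\right)^{2} = 166 - \left(-346\right)^{2} = 166 - 119716 = -119550$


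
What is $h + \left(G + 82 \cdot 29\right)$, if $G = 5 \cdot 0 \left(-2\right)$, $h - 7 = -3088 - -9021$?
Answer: $8318$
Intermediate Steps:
$h = 5940$ ($h = 7 - -5933 = 7 + \left(-3088 + 9021\right) = 7 + 5933 = 5940$)
$G = 0$ ($G = 0 \left(-2\right) = 0$)
$h + \left(G + 82 \cdot 29\right) = 5940 + \left(0 + 82 \cdot 29\right) = 5940 + \left(0 + 2378\right) = 5940 + 2378 = 8318$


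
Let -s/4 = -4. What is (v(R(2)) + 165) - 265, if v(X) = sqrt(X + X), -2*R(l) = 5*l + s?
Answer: -100 + I*sqrt(26) ≈ -100.0 + 5.099*I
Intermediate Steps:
s = 16 (s = -4*(-4) = 16)
R(l) = -8 - 5*l/2 (R(l) = -(5*l + 16)/2 = -(16 + 5*l)/2 = -8 - 5*l/2)
v(X) = sqrt(2)*sqrt(X) (v(X) = sqrt(2*X) = sqrt(2)*sqrt(X))
(v(R(2)) + 165) - 265 = (sqrt(2)*sqrt(-8 - 5/2*2) + 165) - 265 = (sqrt(2)*sqrt(-8 - 5) + 165) - 265 = (sqrt(2)*sqrt(-13) + 165) - 265 = (sqrt(2)*(I*sqrt(13)) + 165) - 265 = (I*sqrt(26) + 165) - 265 = (165 + I*sqrt(26)) - 265 = -100 + I*sqrt(26)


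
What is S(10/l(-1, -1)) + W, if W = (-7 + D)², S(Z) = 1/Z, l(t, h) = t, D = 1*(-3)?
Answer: 999/10 ≈ 99.900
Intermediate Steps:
D = -3
W = 100 (W = (-7 - 3)² = (-10)² = 100)
S(10/l(-1, -1)) + W = 1/(10/(-1)) + 100 = 1/(10*(-1)) + 100 = 1/(-10) + 100 = -⅒ + 100 = 999/10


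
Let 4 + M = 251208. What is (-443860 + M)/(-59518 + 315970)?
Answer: -48164/64113 ≈ -0.75124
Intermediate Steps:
M = 251204 (M = -4 + 251208 = 251204)
(-443860 + M)/(-59518 + 315970) = (-443860 + 251204)/(-59518 + 315970) = -192656/256452 = -192656*1/256452 = -48164/64113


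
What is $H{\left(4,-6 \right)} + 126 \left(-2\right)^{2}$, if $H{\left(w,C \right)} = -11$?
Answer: $493$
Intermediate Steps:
$H{\left(4,-6 \right)} + 126 \left(-2\right)^{2} = -11 + 126 \left(-2\right)^{2} = -11 + 126 \cdot 4 = -11 + 504 = 493$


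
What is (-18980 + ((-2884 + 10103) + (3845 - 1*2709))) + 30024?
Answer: 19399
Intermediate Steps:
(-18980 + ((-2884 + 10103) + (3845 - 1*2709))) + 30024 = (-18980 + (7219 + (3845 - 2709))) + 30024 = (-18980 + (7219 + 1136)) + 30024 = (-18980 + 8355) + 30024 = -10625 + 30024 = 19399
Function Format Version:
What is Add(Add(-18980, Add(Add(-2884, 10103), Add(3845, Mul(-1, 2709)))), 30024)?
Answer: 19399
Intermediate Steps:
Add(Add(-18980, Add(Add(-2884, 10103), Add(3845, Mul(-1, 2709)))), 30024) = Add(Add(-18980, Add(7219, Add(3845, -2709))), 30024) = Add(Add(-18980, Add(7219, 1136)), 30024) = Add(Add(-18980, 8355), 30024) = Add(-10625, 30024) = 19399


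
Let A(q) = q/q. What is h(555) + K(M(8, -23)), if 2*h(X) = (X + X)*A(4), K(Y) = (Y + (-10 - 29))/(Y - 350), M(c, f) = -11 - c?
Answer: 204853/369 ≈ 555.16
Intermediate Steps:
A(q) = 1
K(Y) = (-39 + Y)/(-350 + Y) (K(Y) = (Y - 39)/(-350 + Y) = (-39 + Y)/(-350 + Y))
h(X) = X (h(X) = ((X + X)*1)/2 = ((2*X)*1)/2 = (2*X)/2 = X)
h(555) + K(M(8, -23)) = 555 + (-39 + (-11 - 1*8))/(-350 + (-11 - 1*8)) = 555 + (-39 + (-11 - 8))/(-350 + (-11 - 8)) = 555 + (-39 - 19)/(-350 - 19) = 555 - 58/(-369) = 555 - 1/369*(-58) = 555 + 58/369 = 204853/369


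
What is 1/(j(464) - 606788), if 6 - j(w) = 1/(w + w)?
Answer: -928/563093697 ≈ -1.6480e-6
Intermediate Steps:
j(w) = 6 - 1/(2*w) (j(w) = 6 - 1/(w + w) = 6 - 1/(2*w))
1/(j(464) - 606788) = 1/((6 - 1/2/464) - 606788) = 1/((6 - 1/2*1/464) - 606788) = 1/((6 - 1/928) - 606788) = 1/(5567/928 - 606788) = 1/(-563093697/928) = -928/563093697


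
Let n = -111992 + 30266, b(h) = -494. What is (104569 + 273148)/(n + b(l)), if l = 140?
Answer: -377717/82220 ≈ -4.5940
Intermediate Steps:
n = -81726
(104569 + 273148)/(n + b(l)) = (104569 + 273148)/(-81726 - 494) = 377717/(-82220) = 377717*(-1/82220) = -377717/82220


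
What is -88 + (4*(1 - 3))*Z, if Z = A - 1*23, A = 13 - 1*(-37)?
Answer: -304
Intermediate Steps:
A = 50 (A = 13 + 37 = 50)
Z = 27 (Z = 50 - 1*23 = 50 - 23 = 27)
-88 + (4*(1 - 3))*Z = -88 + (4*(1 - 3))*27 = -88 + (4*(-2))*27 = -88 - 8*27 = -88 - 216 = -304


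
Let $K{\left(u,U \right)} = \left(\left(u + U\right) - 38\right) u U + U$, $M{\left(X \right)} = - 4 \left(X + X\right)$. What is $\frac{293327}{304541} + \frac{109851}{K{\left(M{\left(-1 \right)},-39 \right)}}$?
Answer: $\frac{13252479098}{2181427183} \approx 6.0751$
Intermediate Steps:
$M{\left(X \right)} = - 8 X$ ($M{\left(X \right)} = - 4 \cdot 2 X = - 8 X$)
$K{\left(u,U \right)} = U + U u \left(-38 + U + u\right)$ ($K{\left(u,U \right)} = \left(\left(U + u\right) - 38\right) u U + U = \left(-38 + U + u\right) u U + U = u \left(-38 + U + u\right) U + U = U u \left(-38 + U + u\right) + U = U + U u \left(-38 + U + u\right)$)
$\frac{293327}{304541} + \frac{109851}{K{\left(M{\left(-1 \right)},-39 \right)}} = \frac{293327}{304541} + \frac{109851}{\left(-39\right) \left(1 + \left(\left(-8\right) \left(-1\right)\right)^{2} - 38 \left(\left(-8\right) \left(-1\right)\right) - 39 \left(\left(-8\right) \left(-1\right)\right)\right)} = 293327 \cdot \frac{1}{304541} + \frac{109851}{\left(-39\right) \left(1 + 8^{2} - 304 - 312\right)} = \frac{293327}{304541} + \frac{109851}{\left(-39\right) \left(1 + 64 - 304 - 312\right)} = \frac{293327}{304541} + \frac{109851}{\left(-39\right) \left(-551\right)} = \frac{293327}{304541} + \frac{109851}{21489} = \frac{293327}{304541} + 109851 \cdot \frac{1}{21489} = \frac{293327}{304541} + \frac{36617}{7163} = \frac{13252479098}{2181427183}$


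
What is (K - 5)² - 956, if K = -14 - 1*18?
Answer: 413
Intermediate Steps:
K = -32 (K = -14 - 18 = -32)
(K - 5)² - 956 = (-32 - 5)² - 956 = (-37)² - 956 = 1369 - 956 = 413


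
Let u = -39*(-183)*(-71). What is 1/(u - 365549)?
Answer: -1/872276 ≈ -1.1464e-6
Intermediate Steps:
u = -506727 (u = 7137*(-71) = -506727)
1/(u - 365549) = 1/(-506727 - 365549) = 1/(-872276) = -1/872276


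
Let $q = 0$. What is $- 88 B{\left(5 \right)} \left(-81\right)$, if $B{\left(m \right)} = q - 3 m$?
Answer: $-106920$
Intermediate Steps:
$B{\left(m \right)} = - 3 m$ ($B{\left(m \right)} = 0 - 3 m = - 3 m$)
$- 88 B{\left(5 \right)} \left(-81\right) = - 88 \left(\left(-3\right) 5\right) \left(-81\right) = \left(-88\right) \left(-15\right) \left(-81\right) = 1320 \left(-81\right) = -106920$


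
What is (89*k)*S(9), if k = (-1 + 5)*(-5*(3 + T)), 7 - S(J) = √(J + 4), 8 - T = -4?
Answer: -186900 + 26700*√13 ≈ -90632.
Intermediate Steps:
T = 12 (T = 8 - 1*(-4) = 8 + 4 = 12)
S(J) = 7 - √(4 + J) (S(J) = 7 - √(J + 4) = 7 - √(4 + J))
k = -300 (k = (-1 + 5)*(-5*(3 + 12)) = 4*(-5*15) = 4*(-75) = -300)
(89*k)*S(9) = (89*(-300))*(7 - √(4 + 9)) = -26700*(7 - √13) = -186900 + 26700*√13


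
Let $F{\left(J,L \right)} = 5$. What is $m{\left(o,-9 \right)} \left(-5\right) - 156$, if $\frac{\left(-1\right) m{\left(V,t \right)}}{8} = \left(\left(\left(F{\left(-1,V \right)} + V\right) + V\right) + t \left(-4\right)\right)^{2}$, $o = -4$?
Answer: $43404$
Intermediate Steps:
$m{\left(V,t \right)} = - 8 \left(5 - 4 t + 2 V\right)^{2}$ ($m{\left(V,t \right)} = - 8 \left(\left(\left(5 + V\right) + V\right) + t \left(-4\right)\right)^{2} = - 8 \left(\left(5 + 2 V\right) - 4 t\right)^{2} = - 8 \left(5 - 4 t + 2 V\right)^{2}$)
$m{\left(o,-9 \right)} \left(-5\right) - 156 = - 8 \left(5 - -36 + 2 \left(-4\right)\right)^{2} \left(-5\right) - 156 = - 8 \left(5 + 36 - 8\right)^{2} \left(-5\right) - 156 = - 8 \cdot 33^{2} \left(-5\right) - 156 = \left(-8\right) 1089 \left(-5\right) - 156 = \left(-8712\right) \left(-5\right) - 156 = 43560 - 156 = 43404$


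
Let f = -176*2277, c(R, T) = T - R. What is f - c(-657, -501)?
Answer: -400908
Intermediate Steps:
f = -400752
f - c(-657, -501) = -400752 - (-501 - 1*(-657)) = -400752 - (-501 + 657) = -400752 - 1*156 = -400752 - 156 = -400908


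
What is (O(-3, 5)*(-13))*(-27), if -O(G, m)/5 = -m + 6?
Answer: -1755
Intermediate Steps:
O(G, m) = -30 + 5*m (O(G, m) = -5*(-m + 6) = -5*(6 - m) = -30 + 5*m)
(O(-3, 5)*(-13))*(-27) = ((-30 + 5*5)*(-13))*(-27) = ((-30 + 25)*(-13))*(-27) = -5*(-13)*(-27) = 65*(-27) = -1755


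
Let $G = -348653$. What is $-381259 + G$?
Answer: $-729912$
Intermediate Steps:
$-381259 + G = -381259 - 348653 = -729912$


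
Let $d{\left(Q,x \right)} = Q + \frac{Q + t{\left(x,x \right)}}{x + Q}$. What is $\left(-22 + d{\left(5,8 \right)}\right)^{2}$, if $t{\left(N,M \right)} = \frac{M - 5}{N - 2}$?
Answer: $\frac{185761}{676} \approx 274.79$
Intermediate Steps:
$t{\left(N,M \right)} = \frac{-5 + M}{-2 + N}$
$d{\left(Q,x \right)} = Q + \frac{Q + \frac{-5 + x}{-2 + x}}{Q + x}$ ($d{\left(Q,x \right)} = Q + \frac{Q + \frac{-5 + x}{-2 + x}}{x + Q} = Q + \frac{Q + \frac{-5 + x}{-2 + x}}{Q + x}$)
$\left(-22 + d{\left(5,8 \right)}\right)^{2} = \left(-22 + \frac{-5 + 8 + 5 \left(-2 + 8\right) \left(1 + 5 + 8\right)}{\left(-2 + 8\right) \left(5 + 8\right)}\right)^{2} = \left(-22 + \frac{-5 + 8 + 5 \cdot 6 \cdot 14}{6 \cdot 13}\right)^{2} = \left(-22 + \frac{1}{6} \cdot \frac{1}{13} \left(-5 + 8 + 420\right)\right)^{2} = \left(-22 + \frac{1}{6} \cdot \frac{1}{13} \cdot 423\right)^{2} = \left(-22 + \frac{141}{26}\right)^{2} = \left(- \frac{431}{26}\right)^{2} = \frac{185761}{676}$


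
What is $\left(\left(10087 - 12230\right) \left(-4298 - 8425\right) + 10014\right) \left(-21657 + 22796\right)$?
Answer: $31066684017$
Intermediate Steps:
$\left(\left(10087 - 12230\right) \left(-4298 - 8425\right) + 10014\right) \left(-21657 + 22796\right) = \left(\left(-2143\right) \left(-12723\right) + 10014\right) 1139 = \left(27265389 + 10014\right) 1139 = 27275403 \cdot 1139 = 31066684017$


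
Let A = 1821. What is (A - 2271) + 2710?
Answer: 2260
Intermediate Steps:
(A - 2271) + 2710 = (1821 - 2271) + 2710 = -450 + 2710 = 2260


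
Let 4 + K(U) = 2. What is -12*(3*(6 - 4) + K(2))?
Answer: -48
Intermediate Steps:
K(U) = -2 (K(U) = -4 + 2 = -2)
-12*(3*(6 - 4) + K(2)) = -12*(3*(6 - 4) - 2) = -12*(3*2 - 2) = -12*(6 - 2) = -12*4 = -48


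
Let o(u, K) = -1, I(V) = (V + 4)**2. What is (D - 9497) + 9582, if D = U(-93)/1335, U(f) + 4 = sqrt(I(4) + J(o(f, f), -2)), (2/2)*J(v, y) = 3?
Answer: 113471/1335 + sqrt(67)/1335 ≈ 85.003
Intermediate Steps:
I(V) = (4 + V)**2
J(v, y) = 3
U(f) = -4 + sqrt(67) (U(f) = -4 + sqrt((4 + 4)**2 + 3) = -4 + sqrt(8**2 + 3) = -4 + sqrt(64 + 3) = -4 + sqrt(67))
D = -4/1335 + sqrt(67)/1335 (D = (-4 + sqrt(67))/1335 = (-4 + sqrt(67))*(1/1335) = -4/1335 + sqrt(67)/1335 ≈ 0.0031351)
(D - 9497) + 9582 = ((-4/1335 + sqrt(67)/1335) - 9497) + 9582 = (-12678499/1335 + sqrt(67)/1335) + 9582 = 113471/1335 + sqrt(67)/1335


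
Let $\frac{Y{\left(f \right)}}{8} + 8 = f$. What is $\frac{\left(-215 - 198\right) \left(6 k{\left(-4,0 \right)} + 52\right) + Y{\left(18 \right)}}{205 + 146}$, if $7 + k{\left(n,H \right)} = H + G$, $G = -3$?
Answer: $\frac{376}{39} \approx 9.641$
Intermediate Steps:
$k{\left(n,H \right)} = -10 + H$ ($k{\left(n,H \right)} = -7 + \left(H - 3\right) = -7 + \left(-3 + H\right) = -10 + H$)
$Y{\left(f \right)} = -64 + 8 f$
$\frac{\left(-215 - 198\right) \left(6 k{\left(-4,0 \right)} + 52\right) + Y{\left(18 \right)}}{205 + 146} = \frac{\left(-215 - 198\right) \left(6 \left(-10 + 0\right) + 52\right) + \left(-64 + 8 \cdot 18\right)}{205 + 146} = \frac{- 413 \left(6 \left(-10\right) + 52\right) + \left(-64 + 144\right)}{351} = \left(- 413 \left(-60 + 52\right) + 80\right) \frac{1}{351} = \left(\left(-413\right) \left(-8\right) + 80\right) \frac{1}{351} = \left(3304 + 80\right) \frac{1}{351} = 3384 \cdot \frac{1}{351} = \frac{376}{39}$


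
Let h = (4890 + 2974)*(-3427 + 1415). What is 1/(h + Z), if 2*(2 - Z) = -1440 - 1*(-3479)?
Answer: -2/31646771 ≈ -6.3198e-8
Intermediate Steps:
h = -15822368 (h = 7864*(-2012) = -15822368)
Z = -2035/2 (Z = 2 - (-1440 - 1*(-3479))/2 = 2 - (-1440 + 3479)/2 = 2 - 1/2*2039 = 2 - 2039/2 = -2035/2 ≈ -1017.5)
1/(h + Z) = 1/(-15822368 - 2035/2) = 1/(-31646771/2) = -2/31646771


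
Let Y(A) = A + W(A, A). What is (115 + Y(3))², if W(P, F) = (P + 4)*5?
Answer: 23409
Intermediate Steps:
W(P, F) = 20 + 5*P (W(P, F) = (4 + P)*5 = 20 + 5*P)
Y(A) = 20 + 6*A (Y(A) = A + (20 + 5*A) = 20 + 6*A)
(115 + Y(3))² = (115 + (20 + 6*3))² = (115 + (20 + 18))² = (115 + 38)² = 153² = 23409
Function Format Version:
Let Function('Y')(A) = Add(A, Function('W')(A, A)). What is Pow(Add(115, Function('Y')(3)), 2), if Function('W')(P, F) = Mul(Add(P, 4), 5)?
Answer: 23409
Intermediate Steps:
Function('W')(P, F) = Add(20, Mul(5, P)) (Function('W')(P, F) = Mul(Add(4, P), 5) = Add(20, Mul(5, P)))
Function('Y')(A) = Add(20, Mul(6, A)) (Function('Y')(A) = Add(A, Add(20, Mul(5, A))) = Add(20, Mul(6, A)))
Pow(Add(115, Function('Y')(3)), 2) = Pow(Add(115, Add(20, Mul(6, 3))), 2) = Pow(Add(115, Add(20, 18)), 2) = Pow(Add(115, 38), 2) = Pow(153, 2) = 23409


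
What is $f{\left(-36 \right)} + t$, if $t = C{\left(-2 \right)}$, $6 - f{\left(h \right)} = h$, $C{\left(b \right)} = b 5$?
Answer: $32$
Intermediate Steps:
$C{\left(b \right)} = 5 b$
$f{\left(h \right)} = 6 - h$
$t = -10$ ($t = 5 \left(-2\right) = -10$)
$f{\left(-36 \right)} + t = \left(6 - -36\right) - 10 = \left(6 + 36\right) - 10 = 42 - 10 = 32$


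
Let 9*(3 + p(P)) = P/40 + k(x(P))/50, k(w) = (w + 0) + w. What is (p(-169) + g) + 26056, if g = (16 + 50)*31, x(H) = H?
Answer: 50576003/1800 ≈ 28098.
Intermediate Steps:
k(w) = 2*w (k(w) = w + w = 2*w)
p(P) = -3 + 13*P/1800 (p(P) = -3 + (P/40 + (2*P)/50)/9 = -3 + (P*(1/40) + (2*P)*(1/50))/9 = -3 + (P/40 + P/25)/9 = -3 + (13*P/200)/9 = -3 + 13*P/1800)
g = 2046 (g = 66*31 = 2046)
(p(-169) + g) + 26056 = ((-3 + (13/1800)*(-169)) + 2046) + 26056 = ((-3 - 2197/1800) + 2046) + 26056 = (-7597/1800 + 2046) + 26056 = 3675203/1800 + 26056 = 50576003/1800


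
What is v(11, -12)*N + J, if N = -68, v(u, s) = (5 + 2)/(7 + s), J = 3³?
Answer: 611/5 ≈ 122.20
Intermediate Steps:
J = 27
v(u, s) = 7/(7 + s)
v(11, -12)*N + J = (7/(7 - 12))*(-68) + 27 = (7/(-5))*(-68) + 27 = (7*(-⅕))*(-68) + 27 = -7/5*(-68) + 27 = 476/5 + 27 = 611/5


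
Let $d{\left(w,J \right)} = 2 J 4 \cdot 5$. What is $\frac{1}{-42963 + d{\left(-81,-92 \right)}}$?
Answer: $- \frac{1}{46643} \approx -2.1439 \cdot 10^{-5}$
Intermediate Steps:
$d{\left(w,J \right)} = 40 J$ ($d{\left(w,J \right)} = 2 \cdot 4 J 5 = 8 J 5 = 40 J$)
$\frac{1}{-42963 + d{\left(-81,-92 \right)}} = \frac{1}{-42963 + 40 \left(-92\right)} = \frac{1}{-42963 - 3680} = \frac{1}{-46643} = - \frac{1}{46643}$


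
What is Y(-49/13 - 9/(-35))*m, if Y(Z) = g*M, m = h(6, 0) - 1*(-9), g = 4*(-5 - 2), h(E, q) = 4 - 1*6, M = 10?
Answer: -1960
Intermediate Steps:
h(E, q) = -2 (h(E, q) = 4 - 6 = -2)
g = -28 (g = 4*(-7) = -28)
m = 7 (m = -2 - 1*(-9) = -2 + 9 = 7)
Y(Z) = -280 (Y(Z) = -28*10 = -280)
Y(-49/13 - 9/(-35))*m = -280*7 = -1960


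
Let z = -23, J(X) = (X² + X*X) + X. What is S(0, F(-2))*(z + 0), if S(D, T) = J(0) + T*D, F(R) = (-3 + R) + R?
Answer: 0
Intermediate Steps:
J(X) = X + 2*X² (J(X) = (X² + X²) + X = 2*X² + X = X + 2*X²)
F(R) = -3 + 2*R
S(D, T) = D*T (S(D, T) = 0*(1 + 2*0) + T*D = 0*(1 + 0) + D*T = 0*1 + D*T = 0 + D*T = D*T)
S(0, F(-2))*(z + 0) = (0*(-3 + 2*(-2)))*(-23 + 0) = (0*(-3 - 4))*(-23) = (0*(-7))*(-23) = 0*(-23) = 0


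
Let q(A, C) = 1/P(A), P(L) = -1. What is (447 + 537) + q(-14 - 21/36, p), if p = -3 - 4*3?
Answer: 983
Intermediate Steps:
p = -15 (p = -3 - 12 = -15)
q(A, C) = -1 (q(A, C) = 1/(-1) = -1)
(447 + 537) + q(-14 - 21/36, p) = (447 + 537) - 1 = 984 - 1 = 983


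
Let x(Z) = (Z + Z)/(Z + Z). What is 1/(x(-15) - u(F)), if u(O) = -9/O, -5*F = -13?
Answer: 13/58 ≈ 0.22414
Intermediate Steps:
F = 13/5 (F = -⅕*(-13) = 13/5 ≈ 2.6000)
x(Z) = 1 (x(Z) = (2*Z)/((2*Z)) = (2*Z)*(1/(2*Z)) = 1)
1/(x(-15) - u(F)) = 1/(1 - (-9)/13/5) = 1/(1 - (-9)*5/13) = 1/(1 - 1*(-45/13)) = 1/(1 + 45/13) = 1/(58/13) = 13/58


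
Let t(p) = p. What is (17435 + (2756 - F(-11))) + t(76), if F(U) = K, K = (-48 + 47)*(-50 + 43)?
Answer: 20260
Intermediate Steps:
K = 7 (K = -1*(-7) = 7)
F(U) = 7
(17435 + (2756 - F(-11))) + t(76) = (17435 + (2756 - 1*7)) + 76 = (17435 + (2756 - 7)) + 76 = (17435 + 2749) + 76 = 20184 + 76 = 20260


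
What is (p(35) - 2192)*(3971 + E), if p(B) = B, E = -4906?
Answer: 2016795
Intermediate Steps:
(p(35) - 2192)*(3971 + E) = (35 - 2192)*(3971 - 4906) = -2157*(-935) = 2016795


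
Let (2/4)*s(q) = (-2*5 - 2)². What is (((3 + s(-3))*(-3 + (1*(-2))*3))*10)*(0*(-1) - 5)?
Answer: 130950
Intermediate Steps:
s(q) = 288 (s(q) = 2*(-2*5 - 2)² = 2*(-10 - 2)² = 2*(-12)² = 2*144 = 288)
(((3 + s(-3))*(-3 + (1*(-2))*3))*10)*(0*(-1) - 5) = (((3 + 288)*(-3 + (1*(-2))*3))*10)*(0*(-1) - 5) = ((291*(-3 - 2*3))*10)*(0 - 5) = ((291*(-3 - 6))*10)*(-5) = ((291*(-9))*10)*(-5) = -2619*10*(-5) = -26190*(-5) = 130950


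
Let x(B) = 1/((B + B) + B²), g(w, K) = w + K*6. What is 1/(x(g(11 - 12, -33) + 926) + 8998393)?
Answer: 529983/4768995317320 ≈ 1.1113e-7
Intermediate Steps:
g(w, K) = w + 6*K
x(B) = 1/(B² + 2*B) (x(B) = 1/(2*B + B²) = 1/(B² + 2*B))
1/(x(g(11 - 12, -33) + 926) + 8998393) = 1/(1/((((11 - 12) + 6*(-33)) + 926)*(2 + (((11 - 12) + 6*(-33)) + 926))) + 8998393) = 1/(1/(((-1 - 198) + 926)*(2 + ((-1 - 198) + 926))) + 8998393) = 1/(1/((-199 + 926)*(2 + (-199 + 926))) + 8998393) = 1/(1/(727*(2 + 727)) + 8998393) = 1/((1/727)/729 + 8998393) = 1/((1/727)*(1/729) + 8998393) = 1/(1/529983 + 8998393) = 1/(4768995317320/529983) = 529983/4768995317320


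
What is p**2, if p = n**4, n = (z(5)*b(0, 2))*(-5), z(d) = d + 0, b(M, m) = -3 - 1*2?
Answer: 59604644775390625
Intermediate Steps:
b(M, m) = -5 (b(M, m) = -3 - 2 = -5)
z(d) = d
n = 125 (n = (5*(-5))*(-5) = -25*(-5) = 125)
p = 244140625 (p = 125**4 = 244140625)
p**2 = 244140625**2 = 59604644775390625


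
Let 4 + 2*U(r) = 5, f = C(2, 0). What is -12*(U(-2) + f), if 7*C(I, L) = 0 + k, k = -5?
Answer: 18/7 ≈ 2.5714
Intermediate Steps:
C(I, L) = -5/7 (C(I, L) = (0 - 5)/7 = (⅐)*(-5) = -5/7)
f = -5/7 ≈ -0.71429
U(r) = ½ (U(r) = -2 + (½)*5 = -2 + 5/2 = ½)
-12*(U(-2) + f) = -12*(½ - 5/7) = -12*(-3/14) = 18/7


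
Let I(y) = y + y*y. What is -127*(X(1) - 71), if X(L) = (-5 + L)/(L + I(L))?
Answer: 27559/3 ≈ 9186.3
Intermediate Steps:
I(y) = y + y²
X(L) = (-5 + L)/(L + L*(1 + L))
-127*(X(1) - 71) = -127*((-5 + 1)/(1*(2 + 1)) - 71) = -127*(1*(-4)/3 - 71) = -127*(1*(⅓)*(-4) - 71) = -127*(-4/3 - 71) = -127*(-217/3) = 27559/3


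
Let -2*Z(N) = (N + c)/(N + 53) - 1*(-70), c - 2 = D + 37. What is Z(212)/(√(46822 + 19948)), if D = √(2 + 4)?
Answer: √66770*(-18801 - √6)/35388100 ≈ -0.13730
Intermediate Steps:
D = √6 ≈ 2.4495
c = 39 + √6 (c = 2 + (√6 + 37) = 2 + (37 + √6) = 39 + √6 ≈ 41.449)
Z(N) = -35 - (39 + N + √6)/(2*(53 + N)) (Z(N) = -((N + (39 + √6))/(N + 53) - 1*(-70))/2 = -((39 + N + √6)/(53 + N) + 70)/2 = -(70 + (39 + N + √6)/(53 + N))/2 = -35 - (39 + N + √6)/(2*(53 + N)))
Z(212)/(√(46822 + 19948)) = ((-3749 - √6 - 71*212)/(2*(53 + 212)))/(√(46822 + 19948)) = ((½)*(-3749 - √6 - 15052)/265)/(√66770) = ((½)*(1/265)*(-18801 - √6))*(√66770/66770) = (-18801/530 - √6/530)*(√66770/66770) = √66770*(-18801/530 - √6/530)/66770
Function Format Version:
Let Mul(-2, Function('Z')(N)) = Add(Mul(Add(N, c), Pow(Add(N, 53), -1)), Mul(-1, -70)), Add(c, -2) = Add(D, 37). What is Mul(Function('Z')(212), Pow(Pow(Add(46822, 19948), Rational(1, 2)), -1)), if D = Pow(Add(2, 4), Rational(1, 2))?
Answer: Mul(Rational(1, 35388100), Pow(66770, Rational(1, 2)), Add(-18801, Mul(-1, Pow(6, Rational(1, 2))))) ≈ -0.13730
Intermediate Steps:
D = Pow(6, Rational(1, 2)) ≈ 2.4495
c = Add(39, Pow(6, Rational(1, 2))) (c = Add(2, Add(Pow(6, Rational(1, 2)), 37)) = Add(2, Add(37, Pow(6, Rational(1, 2)))) = Add(39, Pow(6, Rational(1, 2))) ≈ 41.449)
Function('Z')(N) = Add(-35, Mul(Rational(-1, 2), Pow(Add(53, N), -1), Add(39, N, Pow(6, Rational(1, 2))))) (Function('Z')(N) = Mul(Rational(-1, 2), Add(Mul(Add(N, Add(39, Pow(6, Rational(1, 2)))), Pow(Add(N, 53), -1)), Mul(-1, -70))) = Mul(Rational(-1, 2), Add(Mul(Add(39, N, Pow(6, Rational(1, 2))), Pow(Add(53, N), -1)), 70)) = Mul(Rational(-1, 2), Add(Mul(Pow(Add(53, N), -1), Add(39, N, Pow(6, Rational(1, 2)))), 70)) = Mul(Rational(-1, 2), Add(70, Mul(Pow(Add(53, N), -1), Add(39, N, Pow(6, Rational(1, 2)))))) = Add(-35, Mul(Rational(-1, 2), Pow(Add(53, N), -1), Add(39, N, Pow(6, Rational(1, 2))))))
Mul(Function('Z')(212), Pow(Pow(Add(46822, 19948), Rational(1, 2)), -1)) = Mul(Mul(Rational(1, 2), Pow(Add(53, 212), -1), Add(-3749, Mul(-1, Pow(6, Rational(1, 2))), Mul(-71, 212))), Pow(Pow(Add(46822, 19948), Rational(1, 2)), -1)) = Mul(Mul(Rational(1, 2), Pow(265, -1), Add(-3749, Mul(-1, Pow(6, Rational(1, 2))), -15052)), Pow(Pow(66770, Rational(1, 2)), -1)) = Mul(Mul(Rational(1, 2), Rational(1, 265), Add(-18801, Mul(-1, Pow(6, Rational(1, 2))))), Mul(Rational(1, 66770), Pow(66770, Rational(1, 2)))) = Mul(Add(Rational(-18801, 530), Mul(Rational(-1, 530), Pow(6, Rational(1, 2)))), Mul(Rational(1, 66770), Pow(66770, Rational(1, 2)))) = Mul(Rational(1, 66770), Pow(66770, Rational(1, 2)), Add(Rational(-18801, 530), Mul(Rational(-1, 530), Pow(6, Rational(1, 2)))))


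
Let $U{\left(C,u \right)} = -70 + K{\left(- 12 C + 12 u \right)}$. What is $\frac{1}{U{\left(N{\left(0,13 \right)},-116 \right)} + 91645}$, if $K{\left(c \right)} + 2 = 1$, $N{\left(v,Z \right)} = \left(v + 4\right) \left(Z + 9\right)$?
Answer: $\frac{1}{91574} \approx 1.092 \cdot 10^{-5}$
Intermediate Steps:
$N{\left(v,Z \right)} = \left(4 + v\right) \left(9 + Z\right)$
$K{\left(c \right)} = -1$ ($K{\left(c \right)} = -2 + 1 = -1$)
$U{\left(C,u \right)} = -71$ ($U{\left(C,u \right)} = -70 - 1 = -71$)
$\frac{1}{U{\left(N{\left(0,13 \right)},-116 \right)} + 91645} = \frac{1}{-71 + 91645} = \frac{1}{91574}$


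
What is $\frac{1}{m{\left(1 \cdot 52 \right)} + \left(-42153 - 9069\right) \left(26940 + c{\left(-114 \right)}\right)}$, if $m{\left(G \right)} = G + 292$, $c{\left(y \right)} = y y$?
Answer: $- \frac{1}{2045601448} \approx -4.8885 \cdot 10^{-10}$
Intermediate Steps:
$c{\left(y \right)} = y^{2}$
$m{\left(G \right)} = 292 + G$
$\frac{1}{m{\left(1 \cdot 52 \right)} + \left(-42153 - 9069\right) \left(26940 + c{\left(-114 \right)}\right)} = \frac{1}{\left(292 + 1 \cdot 52\right) + \left(-42153 - 9069\right) \left(26940 + \left(-114\right)^{2}\right)} = \frac{1}{\left(292 + 52\right) - 51222 \left(26940 + 12996\right)} = \frac{1}{344 - 2045601792} = \frac{1}{-2045601448} = - \frac{1}{2045601448}$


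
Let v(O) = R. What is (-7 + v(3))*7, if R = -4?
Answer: -77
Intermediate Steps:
v(O) = -4
(-7 + v(3))*7 = (-7 - 4)*7 = -11*7 = -77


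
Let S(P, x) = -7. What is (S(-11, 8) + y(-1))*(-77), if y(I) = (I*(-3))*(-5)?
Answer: 1694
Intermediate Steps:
y(I) = 15*I (y(I) = -3*I*(-5) = 15*I)
(S(-11, 8) + y(-1))*(-77) = (-7 + 15*(-1))*(-77) = (-7 - 15)*(-77) = -22*(-77) = 1694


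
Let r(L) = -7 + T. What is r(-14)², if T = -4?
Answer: 121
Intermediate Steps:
r(L) = -11 (r(L) = -7 - 4 = -11)
r(-14)² = (-11)² = 121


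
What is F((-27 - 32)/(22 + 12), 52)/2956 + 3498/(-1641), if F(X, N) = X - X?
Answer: -1166/547 ≈ -2.1316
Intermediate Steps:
F(X, N) = 0
F((-27 - 32)/(22 + 12), 52)/2956 + 3498/(-1641) = 0/2956 + 3498/(-1641) = 0*(1/2956) + 3498*(-1/1641) = 0 - 1166/547 = -1166/547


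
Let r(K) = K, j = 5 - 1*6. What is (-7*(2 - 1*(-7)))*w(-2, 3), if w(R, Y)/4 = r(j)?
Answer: 252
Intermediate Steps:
j = -1 (j = 5 - 6 = -1)
w(R, Y) = -4 (w(R, Y) = 4*(-1) = -4)
(-7*(2 - 1*(-7)))*w(-2, 3) = -7*(2 - 1*(-7))*(-4) = -7*(2 + 7)*(-4) = -7*9*(-4) = -63*(-4) = 252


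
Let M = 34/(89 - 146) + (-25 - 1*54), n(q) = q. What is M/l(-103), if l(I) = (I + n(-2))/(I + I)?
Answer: -934622/5985 ≈ -156.16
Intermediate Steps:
l(I) = (-2 + I)/(2*I) (l(I) = (I - 2)/(I + I) = (-2 + I)/((2*I)) = (-2 + I)*(1/(2*I)) = (-2 + I)/(2*I))
M = -4537/57 (M = 34/(-57) + (-25 - 54) = -1/57*34 - 79 = -34/57 - 79 = -4537/57 ≈ -79.596)
M/l(-103) = -4537*(-206/(-2 - 103))/57 = -4537/(57*((½)*(-1/103)*(-105))) = -4537/(57*105/206) = -4537/57*206/105 = -934622/5985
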